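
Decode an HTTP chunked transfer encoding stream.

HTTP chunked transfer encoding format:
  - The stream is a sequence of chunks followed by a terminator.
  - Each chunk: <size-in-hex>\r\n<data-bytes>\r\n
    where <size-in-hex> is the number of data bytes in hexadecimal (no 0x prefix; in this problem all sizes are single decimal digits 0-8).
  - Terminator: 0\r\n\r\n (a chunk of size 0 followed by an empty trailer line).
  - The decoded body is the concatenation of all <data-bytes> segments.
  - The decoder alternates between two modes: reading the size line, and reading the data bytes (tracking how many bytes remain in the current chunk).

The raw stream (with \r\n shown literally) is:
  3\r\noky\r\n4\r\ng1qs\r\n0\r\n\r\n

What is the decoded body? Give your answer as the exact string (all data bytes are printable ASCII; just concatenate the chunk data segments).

Chunk 1: stream[0..1]='3' size=0x3=3, data at stream[3..6]='oky' -> body[0..3], body so far='oky'
Chunk 2: stream[8..9]='4' size=0x4=4, data at stream[11..15]='g1qs' -> body[3..7], body so far='okyg1qs'
Chunk 3: stream[17..18]='0' size=0 (terminator). Final body='okyg1qs' (7 bytes)

Answer: okyg1qs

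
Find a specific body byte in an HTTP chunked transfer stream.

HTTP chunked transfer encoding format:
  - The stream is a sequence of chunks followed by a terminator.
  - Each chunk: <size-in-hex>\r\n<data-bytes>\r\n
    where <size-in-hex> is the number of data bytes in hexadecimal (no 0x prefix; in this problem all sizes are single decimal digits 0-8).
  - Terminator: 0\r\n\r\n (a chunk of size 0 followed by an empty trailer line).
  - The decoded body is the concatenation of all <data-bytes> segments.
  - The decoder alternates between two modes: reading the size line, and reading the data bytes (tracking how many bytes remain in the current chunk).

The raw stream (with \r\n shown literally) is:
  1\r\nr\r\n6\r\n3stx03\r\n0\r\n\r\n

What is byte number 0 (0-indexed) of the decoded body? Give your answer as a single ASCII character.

Chunk 1: stream[0..1]='1' size=0x1=1, data at stream[3..4]='r' -> body[0..1], body so far='r'
Chunk 2: stream[6..7]='6' size=0x6=6, data at stream[9..15]='3stx03' -> body[1..7], body so far='r3stx03'
Chunk 3: stream[17..18]='0' size=0 (terminator). Final body='r3stx03' (7 bytes)
Body byte 0 = 'r'

Answer: r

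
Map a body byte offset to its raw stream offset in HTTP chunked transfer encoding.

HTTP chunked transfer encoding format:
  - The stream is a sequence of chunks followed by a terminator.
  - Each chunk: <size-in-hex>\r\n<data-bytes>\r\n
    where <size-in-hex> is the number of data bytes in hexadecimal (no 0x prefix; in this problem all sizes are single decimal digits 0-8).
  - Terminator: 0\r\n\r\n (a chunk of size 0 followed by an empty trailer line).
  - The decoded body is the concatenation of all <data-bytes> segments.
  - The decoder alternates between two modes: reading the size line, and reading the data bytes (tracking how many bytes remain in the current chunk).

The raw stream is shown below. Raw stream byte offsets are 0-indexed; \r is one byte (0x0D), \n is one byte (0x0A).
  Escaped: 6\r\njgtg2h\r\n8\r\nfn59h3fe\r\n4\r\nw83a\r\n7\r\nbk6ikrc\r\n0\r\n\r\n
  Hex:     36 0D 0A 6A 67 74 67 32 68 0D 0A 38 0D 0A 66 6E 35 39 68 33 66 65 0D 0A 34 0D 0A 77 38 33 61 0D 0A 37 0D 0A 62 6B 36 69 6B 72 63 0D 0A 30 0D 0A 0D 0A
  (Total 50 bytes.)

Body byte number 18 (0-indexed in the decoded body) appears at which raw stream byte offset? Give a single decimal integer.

Chunk 1: stream[0..1]='6' size=0x6=6, data at stream[3..9]='jgtg2h' -> body[0..6], body so far='jgtg2h'
Chunk 2: stream[11..12]='8' size=0x8=8, data at stream[14..22]='fn59h3fe' -> body[6..14], body so far='jgtg2hfn59h3fe'
Chunk 3: stream[24..25]='4' size=0x4=4, data at stream[27..31]='w83a' -> body[14..18], body so far='jgtg2hfn59h3few83a'
Chunk 4: stream[33..34]='7' size=0x7=7, data at stream[36..43]='bk6ikrc' -> body[18..25], body so far='jgtg2hfn59h3few83abk6ikrc'
Chunk 5: stream[45..46]='0' size=0 (terminator). Final body='jgtg2hfn59h3few83abk6ikrc' (25 bytes)
Body byte 18 at stream offset 36

Answer: 36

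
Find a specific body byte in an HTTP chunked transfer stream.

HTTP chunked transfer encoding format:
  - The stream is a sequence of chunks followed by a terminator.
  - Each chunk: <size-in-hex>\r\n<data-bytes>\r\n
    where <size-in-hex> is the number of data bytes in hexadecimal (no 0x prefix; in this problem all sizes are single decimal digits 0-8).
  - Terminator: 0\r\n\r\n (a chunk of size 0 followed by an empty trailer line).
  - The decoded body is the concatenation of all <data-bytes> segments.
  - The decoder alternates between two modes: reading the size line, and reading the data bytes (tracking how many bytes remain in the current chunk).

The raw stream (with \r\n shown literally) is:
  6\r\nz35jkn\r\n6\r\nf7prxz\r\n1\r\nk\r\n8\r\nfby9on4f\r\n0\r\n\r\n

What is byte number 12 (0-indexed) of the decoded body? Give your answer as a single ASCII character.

Chunk 1: stream[0..1]='6' size=0x6=6, data at stream[3..9]='z35jkn' -> body[0..6], body so far='z35jkn'
Chunk 2: stream[11..12]='6' size=0x6=6, data at stream[14..20]='f7prxz' -> body[6..12], body so far='z35jknf7prxz'
Chunk 3: stream[22..23]='1' size=0x1=1, data at stream[25..26]='k' -> body[12..13], body so far='z35jknf7prxzk'
Chunk 4: stream[28..29]='8' size=0x8=8, data at stream[31..39]='fby9on4f' -> body[13..21], body so far='z35jknf7prxzkfby9on4f'
Chunk 5: stream[41..42]='0' size=0 (terminator). Final body='z35jknf7prxzkfby9on4f' (21 bytes)
Body byte 12 = 'k'

Answer: k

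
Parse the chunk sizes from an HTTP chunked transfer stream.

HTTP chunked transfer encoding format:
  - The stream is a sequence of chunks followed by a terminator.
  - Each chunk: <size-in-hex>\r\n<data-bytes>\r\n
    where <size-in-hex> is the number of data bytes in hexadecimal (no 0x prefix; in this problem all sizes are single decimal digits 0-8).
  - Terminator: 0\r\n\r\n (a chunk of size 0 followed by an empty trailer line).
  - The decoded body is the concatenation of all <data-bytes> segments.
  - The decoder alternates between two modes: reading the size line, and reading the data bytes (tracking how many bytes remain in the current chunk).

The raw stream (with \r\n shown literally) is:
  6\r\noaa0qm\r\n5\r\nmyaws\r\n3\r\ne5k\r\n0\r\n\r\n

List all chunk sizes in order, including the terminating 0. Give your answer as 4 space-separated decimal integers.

Chunk 1: stream[0..1]='6' size=0x6=6, data at stream[3..9]='oaa0qm' -> body[0..6], body so far='oaa0qm'
Chunk 2: stream[11..12]='5' size=0x5=5, data at stream[14..19]='myaws' -> body[6..11], body so far='oaa0qmmyaws'
Chunk 3: stream[21..22]='3' size=0x3=3, data at stream[24..27]='e5k' -> body[11..14], body so far='oaa0qmmyawse5k'
Chunk 4: stream[29..30]='0' size=0 (terminator). Final body='oaa0qmmyawse5k' (14 bytes)

Answer: 6 5 3 0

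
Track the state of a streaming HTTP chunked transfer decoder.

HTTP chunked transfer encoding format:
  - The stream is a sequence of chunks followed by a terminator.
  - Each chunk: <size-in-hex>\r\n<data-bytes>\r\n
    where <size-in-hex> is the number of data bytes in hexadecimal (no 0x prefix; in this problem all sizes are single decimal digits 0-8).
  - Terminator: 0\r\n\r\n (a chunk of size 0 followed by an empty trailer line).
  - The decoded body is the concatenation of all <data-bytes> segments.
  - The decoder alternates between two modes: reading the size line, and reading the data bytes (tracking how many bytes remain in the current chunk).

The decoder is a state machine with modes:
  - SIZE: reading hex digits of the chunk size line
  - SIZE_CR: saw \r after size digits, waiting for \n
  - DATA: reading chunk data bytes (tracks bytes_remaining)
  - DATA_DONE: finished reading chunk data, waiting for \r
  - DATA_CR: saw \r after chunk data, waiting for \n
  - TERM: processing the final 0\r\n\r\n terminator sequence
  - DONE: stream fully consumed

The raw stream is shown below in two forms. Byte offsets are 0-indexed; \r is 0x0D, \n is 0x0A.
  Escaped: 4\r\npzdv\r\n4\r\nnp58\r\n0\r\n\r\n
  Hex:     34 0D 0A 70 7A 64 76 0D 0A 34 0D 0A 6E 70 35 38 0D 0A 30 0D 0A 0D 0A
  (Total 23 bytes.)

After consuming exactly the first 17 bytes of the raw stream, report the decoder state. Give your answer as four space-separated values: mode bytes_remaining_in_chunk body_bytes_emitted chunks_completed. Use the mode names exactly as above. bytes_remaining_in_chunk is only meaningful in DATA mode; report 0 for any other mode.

Byte 0 = '4': mode=SIZE remaining=0 emitted=0 chunks_done=0
Byte 1 = 0x0D: mode=SIZE_CR remaining=0 emitted=0 chunks_done=0
Byte 2 = 0x0A: mode=DATA remaining=4 emitted=0 chunks_done=0
Byte 3 = 'p': mode=DATA remaining=3 emitted=1 chunks_done=0
Byte 4 = 'z': mode=DATA remaining=2 emitted=2 chunks_done=0
Byte 5 = 'd': mode=DATA remaining=1 emitted=3 chunks_done=0
Byte 6 = 'v': mode=DATA_DONE remaining=0 emitted=4 chunks_done=0
Byte 7 = 0x0D: mode=DATA_CR remaining=0 emitted=4 chunks_done=0
Byte 8 = 0x0A: mode=SIZE remaining=0 emitted=4 chunks_done=1
Byte 9 = '4': mode=SIZE remaining=0 emitted=4 chunks_done=1
Byte 10 = 0x0D: mode=SIZE_CR remaining=0 emitted=4 chunks_done=1
Byte 11 = 0x0A: mode=DATA remaining=4 emitted=4 chunks_done=1
Byte 12 = 'n': mode=DATA remaining=3 emitted=5 chunks_done=1
Byte 13 = 'p': mode=DATA remaining=2 emitted=6 chunks_done=1
Byte 14 = '5': mode=DATA remaining=1 emitted=7 chunks_done=1
Byte 15 = '8': mode=DATA_DONE remaining=0 emitted=8 chunks_done=1
Byte 16 = 0x0D: mode=DATA_CR remaining=0 emitted=8 chunks_done=1

Answer: DATA_CR 0 8 1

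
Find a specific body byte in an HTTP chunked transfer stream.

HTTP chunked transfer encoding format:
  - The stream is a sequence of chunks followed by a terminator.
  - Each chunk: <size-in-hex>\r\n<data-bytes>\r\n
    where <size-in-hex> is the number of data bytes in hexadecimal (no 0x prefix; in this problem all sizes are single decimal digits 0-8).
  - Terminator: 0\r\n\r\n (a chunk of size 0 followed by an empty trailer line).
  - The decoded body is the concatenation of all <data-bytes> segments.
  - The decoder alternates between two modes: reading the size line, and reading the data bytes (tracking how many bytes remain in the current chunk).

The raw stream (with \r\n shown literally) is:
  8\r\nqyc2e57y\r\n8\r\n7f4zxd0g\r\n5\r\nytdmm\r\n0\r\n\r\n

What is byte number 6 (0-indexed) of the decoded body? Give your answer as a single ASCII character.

Chunk 1: stream[0..1]='8' size=0x8=8, data at stream[3..11]='qyc2e57y' -> body[0..8], body so far='qyc2e57y'
Chunk 2: stream[13..14]='8' size=0x8=8, data at stream[16..24]='7f4zxd0g' -> body[8..16], body so far='qyc2e57y7f4zxd0g'
Chunk 3: stream[26..27]='5' size=0x5=5, data at stream[29..34]='ytdmm' -> body[16..21], body so far='qyc2e57y7f4zxd0gytdmm'
Chunk 4: stream[36..37]='0' size=0 (terminator). Final body='qyc2e57y7f4zxd0gytdmm' (21 bytes)
Body byte 6 = '7'

Answer: 7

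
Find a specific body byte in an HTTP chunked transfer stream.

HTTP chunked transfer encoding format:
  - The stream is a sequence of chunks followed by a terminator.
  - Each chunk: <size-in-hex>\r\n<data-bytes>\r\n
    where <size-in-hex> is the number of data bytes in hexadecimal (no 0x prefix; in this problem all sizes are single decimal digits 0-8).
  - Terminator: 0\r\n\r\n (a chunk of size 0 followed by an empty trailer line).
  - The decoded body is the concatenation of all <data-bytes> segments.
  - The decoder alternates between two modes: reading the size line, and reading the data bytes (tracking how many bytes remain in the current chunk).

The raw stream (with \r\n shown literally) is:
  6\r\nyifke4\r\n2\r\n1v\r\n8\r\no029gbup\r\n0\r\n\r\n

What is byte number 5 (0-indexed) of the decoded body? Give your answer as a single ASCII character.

Chunk 1: stream[0..1]='6' size=0x6=6, data at stream[3..9]='yifke4' -> body[0..6], body so far='yifke4'
Chunk 2: stream[11..12]='2' size=0x2=2, data at stream[14..16]='1v' -> body[6..8], body so far='yifke41v'
Chunk 3: stream[18..19]='8' size=0x8=8, data at stream[21..29]='o029gbup' -> body[8..16], body so far='yifke41vo029gbup'
Chunk 4: stream[31..32]='0' size=0 (terminator). Final body='yifke41vo029gbup' (16 bytes)
Body byte 5 = '4'

Answer: 4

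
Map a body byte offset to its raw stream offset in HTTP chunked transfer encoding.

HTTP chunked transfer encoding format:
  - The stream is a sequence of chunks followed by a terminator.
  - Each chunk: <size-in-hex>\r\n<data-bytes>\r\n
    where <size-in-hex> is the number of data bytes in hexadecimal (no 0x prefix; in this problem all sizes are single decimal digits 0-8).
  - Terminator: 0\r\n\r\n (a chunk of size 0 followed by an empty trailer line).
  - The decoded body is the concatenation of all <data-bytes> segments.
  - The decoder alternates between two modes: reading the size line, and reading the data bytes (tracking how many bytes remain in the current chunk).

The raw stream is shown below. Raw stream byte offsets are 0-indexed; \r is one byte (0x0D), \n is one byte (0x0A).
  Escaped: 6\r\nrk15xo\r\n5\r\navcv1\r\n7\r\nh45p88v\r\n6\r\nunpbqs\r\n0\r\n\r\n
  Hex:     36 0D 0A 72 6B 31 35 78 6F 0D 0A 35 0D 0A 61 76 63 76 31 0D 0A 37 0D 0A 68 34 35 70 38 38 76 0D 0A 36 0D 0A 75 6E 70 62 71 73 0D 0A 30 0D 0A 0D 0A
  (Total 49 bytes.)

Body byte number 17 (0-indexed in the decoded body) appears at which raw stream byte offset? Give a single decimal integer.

Chunk 1: stream[0..1]='6' size=0x6=6, data at stream[3..9]='rk15xo' -> body[0..6], body so far='rk15xo'
Chunk 2: stream[11..12]='5' size=0x5=5, data at stream[14..19]='avcv1' -> body[6..11], body so far='rk15xoavcv1'
Chunk 3: stream[21..22]='7' size=0x7=7, data at stream[24..31]='h45p88v' -> body[11..18], body so far='rk15xoavcv1h45p88v'
Chunk 4: stream[33..34]='6' size=0x6=6, data at stream[36..42]='unpbqs' -> body[18..24], body so far='rk15xoavcv1h45p88vunpbqs'
Chunk 5: stream[44..45]='0' size=0 (terminator). Final body='rk15xoavcv1h45p88vunpbqs' (24 bytes)
Body byte 17 at stream offset 30

Answer: 30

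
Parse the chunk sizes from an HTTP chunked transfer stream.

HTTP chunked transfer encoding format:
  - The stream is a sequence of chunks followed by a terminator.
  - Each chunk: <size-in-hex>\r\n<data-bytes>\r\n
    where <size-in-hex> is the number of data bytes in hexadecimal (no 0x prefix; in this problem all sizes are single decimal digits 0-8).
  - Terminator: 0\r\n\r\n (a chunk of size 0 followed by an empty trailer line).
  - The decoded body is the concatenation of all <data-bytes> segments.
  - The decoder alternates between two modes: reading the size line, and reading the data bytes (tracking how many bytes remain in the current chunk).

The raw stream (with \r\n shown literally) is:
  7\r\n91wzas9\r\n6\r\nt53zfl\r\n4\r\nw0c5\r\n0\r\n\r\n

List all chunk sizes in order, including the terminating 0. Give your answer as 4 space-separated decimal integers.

Chunk 1: stream[0..1]='7' size=0x7=7, data at stream[3..10]='91wzas9' -> body[0..7], body so far='91wzas9'
Chunk 2: stream[12..13]='6' size=0x6=6, data at stream[15..21]='t53zfl' -> body[7..13], body so far='91wzas9t53zfl'
Chunk 3: stream[23..24]='4' size=0x4=4, data at stream[26..30]='w0c5' -> body[13..17], body so far='91wzas9t53zflw0c5'
Chunk 4: stream[32..33]='0' size=0 (terminator). Final body='91wzas9t53zflw0c5' (17 bytes)

Answer: 7 6 4 0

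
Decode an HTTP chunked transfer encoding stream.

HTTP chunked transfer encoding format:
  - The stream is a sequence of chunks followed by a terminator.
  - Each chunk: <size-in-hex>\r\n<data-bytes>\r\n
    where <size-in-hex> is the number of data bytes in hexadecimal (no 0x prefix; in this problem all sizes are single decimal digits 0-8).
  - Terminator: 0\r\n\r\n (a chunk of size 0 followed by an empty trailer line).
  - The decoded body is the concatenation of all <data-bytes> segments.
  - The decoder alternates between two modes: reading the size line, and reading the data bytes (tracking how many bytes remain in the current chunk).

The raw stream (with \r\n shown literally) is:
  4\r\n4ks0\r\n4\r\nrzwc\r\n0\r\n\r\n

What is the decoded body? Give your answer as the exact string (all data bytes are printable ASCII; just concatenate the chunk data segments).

Chunk 1: stream[0..1]='4' size=0x4=4, data at stream[3..7]='4ks0' -> body[0..4], body so far='4ks0'
Chunk 2: stream[9..10]='4' size=0x4=4, data at stream[12..16]='rzwc' -> body[4..8], body so far='4ks0rzwc'
Chunk 3: stream[18..19]='0' size=0 (terminator). Final body='4ks0rzwc' (8 bytes)

Answer: 4ks0rzwc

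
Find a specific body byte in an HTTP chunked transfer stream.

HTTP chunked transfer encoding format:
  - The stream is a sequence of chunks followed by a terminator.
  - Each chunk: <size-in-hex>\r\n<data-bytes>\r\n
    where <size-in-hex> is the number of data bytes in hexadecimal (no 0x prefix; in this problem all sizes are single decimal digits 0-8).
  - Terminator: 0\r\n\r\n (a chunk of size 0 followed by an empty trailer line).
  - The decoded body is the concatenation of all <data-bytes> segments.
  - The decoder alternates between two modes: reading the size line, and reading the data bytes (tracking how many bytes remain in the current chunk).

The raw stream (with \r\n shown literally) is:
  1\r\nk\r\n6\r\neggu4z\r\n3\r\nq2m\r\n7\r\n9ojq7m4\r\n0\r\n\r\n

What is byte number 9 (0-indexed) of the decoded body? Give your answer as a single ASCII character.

Chunk 1: stream[0..1]='1' size=0x1=1, data at stream[3..4]='k' -> body[0..1], body so far='k'
Chunk 2: stream[6..7]='6' size=0x6=6, data at stream[9..15]='eggu4z' -> body[1..7], body so far='keggu4z'
Chunk 3: stream[17..18]='3' size=0x3=3, data at stream[20..23]='q2m' -> body[7..10], body so far='keggu4zq2m'
Chunk 4: stream[25..26]='7' size=0x7=7, data at stream[28..35]='9ojq7m4' -> body[10..17], body so far='keggu4zq2m9ojq7m4'
Chunk 5: stream[37..38]='0' size=0 (terminator). Final body='keggu4zq2m9ojq7m4' (17 bytes)
Body byte 9 = 'm'

Answer: m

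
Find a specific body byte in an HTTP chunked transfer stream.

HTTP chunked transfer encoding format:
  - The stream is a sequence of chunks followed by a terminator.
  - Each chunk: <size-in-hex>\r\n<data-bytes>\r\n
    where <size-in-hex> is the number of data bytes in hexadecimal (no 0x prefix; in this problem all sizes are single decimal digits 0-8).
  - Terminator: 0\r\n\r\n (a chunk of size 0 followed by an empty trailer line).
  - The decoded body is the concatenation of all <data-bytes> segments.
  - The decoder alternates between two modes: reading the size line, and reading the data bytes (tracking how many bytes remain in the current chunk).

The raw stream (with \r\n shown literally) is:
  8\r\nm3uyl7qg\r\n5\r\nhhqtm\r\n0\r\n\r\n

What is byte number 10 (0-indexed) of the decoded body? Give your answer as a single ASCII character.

Chunk 1: stream[0..1]='8' size=0x8=8, data at stream[3..11]='m3uyl7qg' -> body[0..8], body so far='m3uyl7qg'
Chunk 2: stream[13..14]='5' size=0x5=5, data at stream[16..21]='hhqtm' -> body[8..13], body so far='m3uyl7qghhqtm'
Chunk 3: stream[23..24]='0' size=0 (terminator). Final body='m3uyl7qghhqtm' (13 bytes)
Body byte 10 = 'q'

Answer: q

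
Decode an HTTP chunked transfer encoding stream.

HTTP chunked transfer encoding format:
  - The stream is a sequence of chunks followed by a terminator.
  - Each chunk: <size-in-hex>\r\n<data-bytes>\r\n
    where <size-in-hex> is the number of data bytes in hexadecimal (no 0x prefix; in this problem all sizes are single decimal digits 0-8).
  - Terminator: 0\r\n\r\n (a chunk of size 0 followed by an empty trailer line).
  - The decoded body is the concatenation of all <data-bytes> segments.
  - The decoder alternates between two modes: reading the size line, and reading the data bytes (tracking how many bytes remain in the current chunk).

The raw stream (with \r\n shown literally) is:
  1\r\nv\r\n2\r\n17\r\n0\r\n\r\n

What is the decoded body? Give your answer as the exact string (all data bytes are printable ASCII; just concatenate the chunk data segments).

Chunk 1: stream[0..1]='1' size=0x1=1, data at stream[3..4]='v' -> body[0..1], body so far='v'
Chunk 2: stream[6..7]='2' size=0x2=2, data at stream[9..11]='17' -> body[1..3], body so far='v17'
Chunk 3: stream[13..14]='0' size=0 (terminator). Final body='v17' (3 bytes)

Answer: v17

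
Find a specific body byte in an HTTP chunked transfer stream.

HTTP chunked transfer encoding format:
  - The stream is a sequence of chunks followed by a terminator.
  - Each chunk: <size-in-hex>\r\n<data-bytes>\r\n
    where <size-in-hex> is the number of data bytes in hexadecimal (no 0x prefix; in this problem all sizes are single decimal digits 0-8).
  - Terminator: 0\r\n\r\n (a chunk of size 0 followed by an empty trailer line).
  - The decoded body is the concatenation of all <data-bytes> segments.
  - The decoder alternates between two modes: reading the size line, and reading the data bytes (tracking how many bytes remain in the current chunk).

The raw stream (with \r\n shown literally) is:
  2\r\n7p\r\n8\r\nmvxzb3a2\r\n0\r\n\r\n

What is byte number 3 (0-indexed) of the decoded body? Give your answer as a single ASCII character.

Answer: v

Derivation:
Chunk 1: stream[0..1]='2' size=0x2=2, data at stream[3..5]='7p' -> body[0..2], body so far='7p'
Chunk 2: stream[7..8]='8' size=0x8=8, data at stream[10..18]='mvxzb3a2' -> body[2..10], body so far='7pmvxzb3a2'
Chunk 3: stream[20..21]='0' size=0 (terminator). Final body='7pmvxzb3a2' (10 bytes)
Body byte 3 = 'v'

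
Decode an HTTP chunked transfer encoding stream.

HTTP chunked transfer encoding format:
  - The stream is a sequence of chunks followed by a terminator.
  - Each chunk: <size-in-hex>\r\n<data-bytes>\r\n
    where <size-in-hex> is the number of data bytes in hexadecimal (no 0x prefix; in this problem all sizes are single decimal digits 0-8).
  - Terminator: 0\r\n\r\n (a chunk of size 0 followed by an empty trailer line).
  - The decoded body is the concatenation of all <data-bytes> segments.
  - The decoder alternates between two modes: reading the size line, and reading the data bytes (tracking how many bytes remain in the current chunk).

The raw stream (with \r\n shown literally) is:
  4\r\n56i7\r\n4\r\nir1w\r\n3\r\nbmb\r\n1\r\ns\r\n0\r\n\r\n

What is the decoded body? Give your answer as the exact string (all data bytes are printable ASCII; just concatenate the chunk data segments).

Chunk 1: stream[0..1]='4' size=0x4=4, data at stream[3..7]='56i7' -> body[0..4], body so far='56i7'
Chunk 2: stream[9..10]='4' size=0x4=4, data at stream[12..16]='ir1w' -> body[4..8], body so far='56i7ir1w'
Chunk 3: stream[18..19]='3' size=0x3=3, data at stream[21..24]='bmb' -> body[8..11], body so far='56i7ir1wbmb'
Chunk 4: stream[26..27]='1' size=0x1=1, data at stream[29..30]='s' -> body[11..12], body so far='56i7ir1wbmbs'
Chunk 5: stream[32..33]='0' size=0 (terminator). Final body='56i7ir1wbmbs' (12 bytes)

Answer: 56i7ir1wbmbs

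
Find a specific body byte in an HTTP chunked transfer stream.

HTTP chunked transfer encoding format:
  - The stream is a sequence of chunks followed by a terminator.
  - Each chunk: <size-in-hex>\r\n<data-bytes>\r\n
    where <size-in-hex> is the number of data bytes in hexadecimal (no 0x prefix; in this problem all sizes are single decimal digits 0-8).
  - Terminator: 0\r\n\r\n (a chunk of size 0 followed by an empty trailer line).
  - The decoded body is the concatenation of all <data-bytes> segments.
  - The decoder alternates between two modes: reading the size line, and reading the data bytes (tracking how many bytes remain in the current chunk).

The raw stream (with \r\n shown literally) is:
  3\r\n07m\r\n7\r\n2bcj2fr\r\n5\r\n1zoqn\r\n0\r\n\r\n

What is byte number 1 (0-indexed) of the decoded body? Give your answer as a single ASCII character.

Chunk 1: stream[0..1]='3' size=0x3=3, data at stream[3..6]='07m' -> body[0..3], body so far='07m'
Chunk 2: stream[8..9]='7' size=0x7=7, data at stream[11..18]='2bcj2fr' -> body[3..10], body so far='07m2bcj2fr'
Chunk 3: stream[20..21]='5' size=0x5=5, data at stream[23..28]='1zoqn' -> body[10..15], body so far='07m2bcj2fr1zoqn'
Chunk 4: stream[30..31]='0' size=0 (terminator). Final body='07m2bcj2fr1zoqn' (15 bytes)
Body byte 1 = '7'

Answer: 7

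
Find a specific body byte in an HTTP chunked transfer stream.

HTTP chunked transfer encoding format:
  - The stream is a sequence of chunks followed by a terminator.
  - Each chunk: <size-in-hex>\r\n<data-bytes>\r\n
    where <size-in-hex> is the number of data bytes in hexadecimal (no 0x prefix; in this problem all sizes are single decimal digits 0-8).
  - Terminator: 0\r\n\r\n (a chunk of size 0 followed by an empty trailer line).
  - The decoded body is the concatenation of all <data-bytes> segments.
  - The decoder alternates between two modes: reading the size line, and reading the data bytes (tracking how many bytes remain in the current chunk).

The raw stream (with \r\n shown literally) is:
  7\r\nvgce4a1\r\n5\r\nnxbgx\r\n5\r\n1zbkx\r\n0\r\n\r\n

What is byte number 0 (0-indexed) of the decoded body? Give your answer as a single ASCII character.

Answer: v

Derivation:
Chunk 1: stream[0..1]='7' size=0x7=7, data at stream[3..10]='vgce4a1' -> body[0..7], body so far='vgce4a1'
Chunk 2: stream[12..13]='5' size=0x5=5, data at stream[15..20]='nxbgx' -> body[7..12], body so far='vgce4a1nxbgx'
Chunk 3: stream[22..23]='5' size=0x5=5, data at stream[25..30]='1zbkx' -> body[12..17], body so far='vgce4a1nxbgx1zbkx'
Chunk 4: stream[32..33]='0' size=0 (terminator). Final body='vgce4a1nxbgx1zbkx' (17 bytes)
Body byte 0 = 'v'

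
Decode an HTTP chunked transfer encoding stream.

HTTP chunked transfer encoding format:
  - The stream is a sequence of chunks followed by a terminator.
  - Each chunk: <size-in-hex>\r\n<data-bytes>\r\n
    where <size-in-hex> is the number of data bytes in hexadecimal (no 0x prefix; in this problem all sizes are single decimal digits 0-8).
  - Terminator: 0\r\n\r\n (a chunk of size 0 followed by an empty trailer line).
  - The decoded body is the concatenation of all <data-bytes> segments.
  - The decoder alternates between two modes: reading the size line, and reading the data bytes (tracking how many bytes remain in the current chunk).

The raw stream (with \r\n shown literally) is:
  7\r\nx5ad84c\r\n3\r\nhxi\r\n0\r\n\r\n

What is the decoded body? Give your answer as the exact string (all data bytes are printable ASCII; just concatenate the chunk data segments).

Answer: x5ad84chxi

Derivation:
Chunk 1: stream[0..1]='7' size=0x7=7, data at stream[3..10]='x5ad84c' -> body[0..7], body so far='x5ad84c'
Chunk 2: stream[12..13]='3' size=0x3=3, data at stream[15..18]='hxi' -> body[7..10], body so far='x5ad84chxi'
Chunk 3: stream[20..21]='0' size=0 (terminator). Final body='x5ad84chxi' (10 bytes)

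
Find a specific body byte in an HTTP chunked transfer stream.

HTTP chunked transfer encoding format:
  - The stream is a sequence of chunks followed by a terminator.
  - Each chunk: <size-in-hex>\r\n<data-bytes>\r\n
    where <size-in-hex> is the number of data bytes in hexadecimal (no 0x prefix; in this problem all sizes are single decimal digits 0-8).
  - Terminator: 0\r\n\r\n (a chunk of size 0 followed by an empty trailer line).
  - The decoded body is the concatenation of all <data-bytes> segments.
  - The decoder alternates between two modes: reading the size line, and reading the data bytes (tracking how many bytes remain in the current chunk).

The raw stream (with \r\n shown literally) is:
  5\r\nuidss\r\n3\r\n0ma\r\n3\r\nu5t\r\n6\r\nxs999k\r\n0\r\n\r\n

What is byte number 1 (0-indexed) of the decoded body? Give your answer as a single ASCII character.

Answer: i

Derivation:
Chunk 1: stream[0..1]='5' size=0x5=5, data at stream[3..8]='uidss' -> body[0..5], body so far='uidss'
Chunk 2: stream[10..11]='3' size=0x3=3, data at stream[13..16]='0ma' -> body[5..8], body so far='uidss0ma'
Chunk 3: stream[18..19]='3' size=0x3=3, data at stream[21..24]='u5t' -> body[8..11], body so far='uidss0mau5t'
Chunk 4: stream[26..27]='6' size=0x6=6, data at stream[29..35]='xs999k' -> body[11..17], body so far='uidss0mau5txs999k'
Chunk 5: stream[37..38]='0' size=0 (terminator). Final body='uidss0mau5txs999k' (17 bytes)
Body byte 1 = 'i'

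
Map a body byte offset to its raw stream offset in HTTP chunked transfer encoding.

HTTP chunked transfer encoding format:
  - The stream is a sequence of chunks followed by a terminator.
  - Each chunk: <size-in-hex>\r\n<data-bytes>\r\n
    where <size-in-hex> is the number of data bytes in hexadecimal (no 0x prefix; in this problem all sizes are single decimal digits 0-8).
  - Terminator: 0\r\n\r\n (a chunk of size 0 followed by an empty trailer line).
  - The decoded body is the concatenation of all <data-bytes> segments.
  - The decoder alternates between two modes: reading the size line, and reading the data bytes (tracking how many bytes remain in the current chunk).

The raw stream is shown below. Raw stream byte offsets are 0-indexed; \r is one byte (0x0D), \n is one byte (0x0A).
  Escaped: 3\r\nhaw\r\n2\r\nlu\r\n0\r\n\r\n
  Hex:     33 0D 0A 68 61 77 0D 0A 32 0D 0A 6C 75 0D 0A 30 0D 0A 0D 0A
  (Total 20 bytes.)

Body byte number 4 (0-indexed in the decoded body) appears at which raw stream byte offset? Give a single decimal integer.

Answer: 12

Derivation:
Chunk 1: stream[0..1]='3' size=0x3=3, data at stream[3..6]='haw' -> body[0..3], body so far='haw'
Chunk 2: stream[8..9]='2' size=0x2=2, data at stream[11..13]='lu' -> body[3..5], body so far='hawlu'
Chunk 3: stream[15..16]='0' size=0 (terminator). Final body='hawlu' (5 bytes)
Body byte 4 at stream offset 12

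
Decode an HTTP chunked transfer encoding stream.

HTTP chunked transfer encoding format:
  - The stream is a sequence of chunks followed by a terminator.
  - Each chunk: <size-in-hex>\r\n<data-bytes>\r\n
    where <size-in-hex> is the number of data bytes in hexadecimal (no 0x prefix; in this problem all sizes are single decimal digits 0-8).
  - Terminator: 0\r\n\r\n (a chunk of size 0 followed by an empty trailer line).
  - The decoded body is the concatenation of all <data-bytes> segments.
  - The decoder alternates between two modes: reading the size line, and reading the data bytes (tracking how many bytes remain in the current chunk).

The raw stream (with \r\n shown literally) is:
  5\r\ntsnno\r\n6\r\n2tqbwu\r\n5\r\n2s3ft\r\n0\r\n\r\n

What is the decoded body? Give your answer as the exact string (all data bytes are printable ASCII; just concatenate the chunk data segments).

Chunk 1: stream[0..1]='5' size=0x5=5, data at stream[3..8]='tsnno' -> body[0..5], body so far='tsnno'
Chunk 2: stream[10..11]='6' size=0x6=6, data at stream[13..19]='2tqbwu' -> body[5..11], body so far='tsnno2tqbwu'
Chunk 3: stream[21..22]='5' size=0x5=5, data at stream[24..29]='2s3ft' -> body[11..16], body so far='tsnno2tqbwu2s3ft'
Chunk 4: stream[31..32]='0' size=0 (terminator). Final body='tsnno2tqbwu2s3ft' (16 bytes)

Answer: tsnno2tqbwu2s3ft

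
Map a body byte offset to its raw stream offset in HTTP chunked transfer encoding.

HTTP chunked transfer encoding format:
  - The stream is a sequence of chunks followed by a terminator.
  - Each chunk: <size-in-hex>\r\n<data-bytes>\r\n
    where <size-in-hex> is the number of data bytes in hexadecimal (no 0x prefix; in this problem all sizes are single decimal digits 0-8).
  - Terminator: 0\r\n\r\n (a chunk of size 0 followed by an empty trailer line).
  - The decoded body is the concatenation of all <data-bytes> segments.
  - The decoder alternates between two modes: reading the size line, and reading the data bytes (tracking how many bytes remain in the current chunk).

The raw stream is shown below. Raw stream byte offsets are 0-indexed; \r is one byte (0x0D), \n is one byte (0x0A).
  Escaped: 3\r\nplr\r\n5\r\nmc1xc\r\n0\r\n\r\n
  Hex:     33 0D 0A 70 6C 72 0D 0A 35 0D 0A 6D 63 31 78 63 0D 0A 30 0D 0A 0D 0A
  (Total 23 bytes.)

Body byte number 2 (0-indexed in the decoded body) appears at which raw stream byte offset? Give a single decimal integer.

Answer: 5

Derivation:
Chunk 1: stream[0..1]='3' size=0x3=3, data at stream[3..6]='plr' -> body[0..3], body so far='plr'
Chunk 2: stream[8..9]='5' size=0x5=5, data at stream[11..16]='mc1xc' -> body[3..8], body so far='plrmc1xc'
Chunk 3: stream[18..19]='0' size=0 (terminator). Final body='plrmc1xc' (8 bytes)
Body byte 2 at stream offset 5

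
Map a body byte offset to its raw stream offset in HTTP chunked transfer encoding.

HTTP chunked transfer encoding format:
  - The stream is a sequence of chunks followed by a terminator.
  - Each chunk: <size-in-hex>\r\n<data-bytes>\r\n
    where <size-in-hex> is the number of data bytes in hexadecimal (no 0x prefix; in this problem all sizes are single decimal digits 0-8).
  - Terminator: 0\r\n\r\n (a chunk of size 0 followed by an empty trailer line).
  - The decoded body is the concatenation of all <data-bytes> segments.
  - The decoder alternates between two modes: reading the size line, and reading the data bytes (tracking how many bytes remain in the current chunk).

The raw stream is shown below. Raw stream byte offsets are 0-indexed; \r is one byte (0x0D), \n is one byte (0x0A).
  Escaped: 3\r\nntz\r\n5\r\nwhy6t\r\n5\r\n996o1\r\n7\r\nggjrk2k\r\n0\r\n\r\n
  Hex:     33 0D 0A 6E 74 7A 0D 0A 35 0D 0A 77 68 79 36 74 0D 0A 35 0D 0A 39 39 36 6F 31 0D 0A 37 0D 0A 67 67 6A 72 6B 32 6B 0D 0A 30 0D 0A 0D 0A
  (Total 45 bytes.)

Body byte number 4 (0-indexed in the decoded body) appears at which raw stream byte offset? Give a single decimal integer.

Chunk 1: stream[0..1]='3' size=0x3=3, data at stream[3..6]='ntz' -> body[0..3], body so far='ntz'
Chunk 2: stream[8..9]='5' size=0x5=5, data at stream[11..16]='why6t' -> body[3..8], body so far='ntzwhy6t'
Chunk 3: stream[18..19]='5' size=0x5=5, data at stream[21..26]='996o1' -> body[8..13], body so far='ntzwhy6t996o1'
Chunk 4: stream[28..29]='7' size=0x7=7, data at stream[31..38]='ggjrk2k' -> body[13..20], body so far='ntzwhy6t996o1ggjrk2k'
Chunk 5: stream[40..41]='0' size=0 (terminator). Final body='ntzwhy6t996o1ggjrk2k' (20 bytes)
Body byte 4 at stream offset 12

Answer: 12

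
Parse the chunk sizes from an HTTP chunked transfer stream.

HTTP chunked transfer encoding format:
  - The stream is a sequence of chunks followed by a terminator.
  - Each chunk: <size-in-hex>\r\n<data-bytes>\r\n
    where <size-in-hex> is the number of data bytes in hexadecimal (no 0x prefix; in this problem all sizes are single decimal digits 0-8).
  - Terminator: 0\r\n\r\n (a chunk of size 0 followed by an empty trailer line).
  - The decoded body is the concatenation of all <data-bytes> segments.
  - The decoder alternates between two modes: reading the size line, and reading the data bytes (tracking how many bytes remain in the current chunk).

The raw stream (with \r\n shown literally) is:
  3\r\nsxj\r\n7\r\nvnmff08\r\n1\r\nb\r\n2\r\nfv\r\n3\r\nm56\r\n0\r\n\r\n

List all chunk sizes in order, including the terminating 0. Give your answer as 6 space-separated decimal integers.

Chunk 1: stream[0..1]='3' size=0x3=3, data at stream[3..6]='sxj' -> body[0..3], body so far='sxj'
Chunk 2: stream[8..9]='7' size=0x7=7, data at stream[11..18]='vnmff08' -> body[3..10], body so far='sxjvnmff08'
Chunk 3: stream[20..21]='1' size=0x1=1, data at stream[23..24]='b' -> body[10..11], body so far='sxjvnmff08b'
Chunk 4: stream[26..27]='2' size=0x2=2, data at stream[29..31]='fv' -> body[11..13], body so far='sxjvnmff08bfv'
Chunk 5: stream[33..34]='3' size=0x3=3, data at stream[36..39]='m56' -> body[13..16], body so far='sxjvnmff08bfvm56'
Chunk 6: stream[41..42]='0' size=0 (terminator). Final body='sxjvnmff08bfvm56' (16 bytes)

Answer: 3 7 1 2 3 0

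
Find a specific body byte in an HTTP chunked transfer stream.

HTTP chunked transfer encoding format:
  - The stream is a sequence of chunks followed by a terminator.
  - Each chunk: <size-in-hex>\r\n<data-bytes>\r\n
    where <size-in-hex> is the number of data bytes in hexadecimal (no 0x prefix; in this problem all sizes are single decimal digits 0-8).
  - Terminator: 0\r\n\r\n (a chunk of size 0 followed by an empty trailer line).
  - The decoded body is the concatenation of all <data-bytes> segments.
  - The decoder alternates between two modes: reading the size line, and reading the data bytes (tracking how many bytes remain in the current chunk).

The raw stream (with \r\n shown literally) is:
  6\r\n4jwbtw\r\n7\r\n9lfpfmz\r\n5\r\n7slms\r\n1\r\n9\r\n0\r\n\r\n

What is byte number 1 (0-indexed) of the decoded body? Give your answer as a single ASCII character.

Chunk 1: stream[0..1]='6' size=0x6=6, data at stream[3..9]='4jwbtw' -> body[0..6], body so far='4jwbtw'
Chunk 2: stream[11..12]='7' size=0x7=7, data at stream[14..21]='9lfpfmz' -> body[6..13], body so far='4jwbtw9lfpfmz'
Chunk 3: stream[23..24]='5' size=0x5=5, data at stream[26..31]='7slms' -> body[13..18], body so far='4jwbtw9lfpfmz7slms'
Chunk 4: stream[33..34]='1' size=0x1=1, data at stream[36..37]='9' -> body[18..19], body so far='4jwbtw9lfpfmz7slms9'
Chunk 5: stream[39..40]='0' size=0 (terminator). Final body='4jwbtw9lfpfmz7slms9' (19 bytes)
Body byte 1 = 'j'

Answer: j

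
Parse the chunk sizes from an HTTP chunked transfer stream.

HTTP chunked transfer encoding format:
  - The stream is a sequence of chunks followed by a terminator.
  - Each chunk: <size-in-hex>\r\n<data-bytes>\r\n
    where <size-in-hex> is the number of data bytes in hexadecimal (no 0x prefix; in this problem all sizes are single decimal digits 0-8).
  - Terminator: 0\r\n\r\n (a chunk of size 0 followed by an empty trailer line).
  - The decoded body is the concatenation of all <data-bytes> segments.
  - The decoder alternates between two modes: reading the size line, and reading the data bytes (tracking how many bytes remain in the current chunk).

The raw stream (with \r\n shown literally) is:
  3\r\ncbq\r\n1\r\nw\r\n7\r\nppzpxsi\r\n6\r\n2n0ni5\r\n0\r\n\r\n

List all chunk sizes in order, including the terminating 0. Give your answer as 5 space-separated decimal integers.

Chunk 1: stream[0..1]='3' size=0x3=3, data at stream[3..6]='cbq' -> body[0..3], body so far='cbq'
Chunk 2: stream[8..9]='1' size=0x1=1, data at stream[11..12]='w' -> body[3..4], body so far='cbqw'
Chunk 3: stream[14..15]='7' size=0x7=7, data at stream[17..24]='ppzpxsi' -> body[4..11], body so far='cbqwppzpxsi'
Chunk 4: stream[26..27]='6' size=0x6=6, data at stream[29..35]='2n0ni5' -> body[11..17], body so far='cbqwppzpxsi2n0ni5'
Chunk 5: stream[37..38]='0' size=0 (terminator). Final body='cbqwppzpxsi2n0ni5' (17 bytes)

Answer: 3 1 7 6 0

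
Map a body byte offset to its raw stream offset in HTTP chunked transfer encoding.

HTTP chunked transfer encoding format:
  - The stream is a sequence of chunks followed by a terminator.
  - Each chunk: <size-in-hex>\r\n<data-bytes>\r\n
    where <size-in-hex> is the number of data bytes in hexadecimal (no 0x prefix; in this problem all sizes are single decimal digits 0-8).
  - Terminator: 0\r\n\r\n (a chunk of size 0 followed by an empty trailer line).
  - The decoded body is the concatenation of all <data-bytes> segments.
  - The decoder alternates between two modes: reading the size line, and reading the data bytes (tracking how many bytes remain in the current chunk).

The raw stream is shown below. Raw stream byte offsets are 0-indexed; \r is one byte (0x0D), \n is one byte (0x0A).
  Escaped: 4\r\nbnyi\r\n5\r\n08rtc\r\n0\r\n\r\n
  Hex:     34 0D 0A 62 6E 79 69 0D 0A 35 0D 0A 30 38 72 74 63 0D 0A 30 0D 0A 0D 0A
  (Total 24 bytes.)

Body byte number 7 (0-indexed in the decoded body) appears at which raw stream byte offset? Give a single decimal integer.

Chunk 1: stream[0..1]='4' size=0x4=4, data at stream[3..7]='bnyi' -> body[0..4], body so far='bnyi'
Chunk 2: stream[9..10]='5' size=0x5=5, data at stream[12..17]='08rtc' -> body[4..9], body so far='bnyi08rtc'
Chunk 3: stream[19..20]='0' size=0 (terminator). Final body='bnyi08rtc' (9 bytes)
Body byte 7 at stream offset 15

Answer: 15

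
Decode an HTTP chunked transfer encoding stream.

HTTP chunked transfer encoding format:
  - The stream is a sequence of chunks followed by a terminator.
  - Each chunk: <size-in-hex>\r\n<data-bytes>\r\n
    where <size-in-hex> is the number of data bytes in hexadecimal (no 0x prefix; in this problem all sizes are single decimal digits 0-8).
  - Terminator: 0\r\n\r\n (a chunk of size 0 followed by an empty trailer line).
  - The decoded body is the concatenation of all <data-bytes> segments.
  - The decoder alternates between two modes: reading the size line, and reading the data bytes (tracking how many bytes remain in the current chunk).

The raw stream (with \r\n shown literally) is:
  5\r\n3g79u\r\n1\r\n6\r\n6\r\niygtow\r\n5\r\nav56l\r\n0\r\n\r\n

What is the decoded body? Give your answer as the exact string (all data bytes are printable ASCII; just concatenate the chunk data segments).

Answer: 3g79u6iygtowav56l

Derivation:
Chunk 1: stream[0..1]='5' size=0x5=5, data at stream[3..8]='3g79u' -> body[0..5], body so far='3g79u'
Chunk 2: stream[10..11]='1' size=0x1=1, data at stream[13..14]='6' -> body[5..6], body so far='3g79u6'
Chunk 3: stream[16..17]='6' size=0x6=6, data at stream[19..25]='iygtow' -> body[6..12], body so far='3g79u6iygtow'
Chunk 4: stream[27..28]='5' size=0x5=5, data at stream[30..35]='av56l' -> body[12..17], body so far='3g79u6iygtowav56l'
Chunk 5: stream[37..38]='0' size=0 (terminator). Final body='3g79u6iygtowav56l' (17 bytes)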